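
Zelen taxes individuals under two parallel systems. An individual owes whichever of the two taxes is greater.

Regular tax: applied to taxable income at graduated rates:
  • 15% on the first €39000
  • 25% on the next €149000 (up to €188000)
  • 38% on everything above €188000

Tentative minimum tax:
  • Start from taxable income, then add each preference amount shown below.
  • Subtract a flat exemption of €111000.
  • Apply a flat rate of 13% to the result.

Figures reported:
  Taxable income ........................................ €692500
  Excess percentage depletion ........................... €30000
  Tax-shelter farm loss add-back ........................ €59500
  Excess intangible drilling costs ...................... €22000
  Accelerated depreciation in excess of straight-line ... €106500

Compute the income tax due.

€234810

Tentative minimum tax:
  Adjusted income: €692500 + €30000 + €59500 + €22000 + €106500 = €910500
  Less exemption €111000 → base €799500
  €799500 × 13% = €103935

Regular tax:
  €39000 × 15% = €5850
  €149000 × 25% = €37250
  €504500 × 38% = €191710
  → €234810

€234810 > €103935, so the regular tax governs.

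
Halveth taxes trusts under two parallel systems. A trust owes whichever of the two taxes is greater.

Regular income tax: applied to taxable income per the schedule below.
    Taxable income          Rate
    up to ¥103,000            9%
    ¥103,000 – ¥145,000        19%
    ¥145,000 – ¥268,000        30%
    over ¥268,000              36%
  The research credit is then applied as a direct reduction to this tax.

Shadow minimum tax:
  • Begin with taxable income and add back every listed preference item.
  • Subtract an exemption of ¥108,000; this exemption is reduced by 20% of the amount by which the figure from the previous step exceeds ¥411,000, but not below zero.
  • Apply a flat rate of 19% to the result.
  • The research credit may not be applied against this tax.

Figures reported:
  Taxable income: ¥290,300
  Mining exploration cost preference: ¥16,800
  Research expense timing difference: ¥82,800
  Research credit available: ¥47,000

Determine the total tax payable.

Regular income tax:
  ¥103,000 × 9% = ¥9,270
  ¥42,000 × 19% = ¥7,980
  ¥123,000 × 30% = ¥36,900
  ¥22,300 × 36% = ¥8,028
  → ¥62,178
  Less research credit ¥47,000 → ¥15,178

Shadow minimum tax:
  Adjusted income: ¥290,300 + ¥16,800 + ¥82,800 = ¥389,900
  Exemption: ¥389,900 ≤ ¥411,000, so full ¥108,000 applies
  Base: ¥389,900 − ¥108,000 = ¥281,900
  ¥281,900 × 19% = ¥53,561

¥53,561 > ¥15,178, so the shadow minimum tax is the binding amount.

¥53,561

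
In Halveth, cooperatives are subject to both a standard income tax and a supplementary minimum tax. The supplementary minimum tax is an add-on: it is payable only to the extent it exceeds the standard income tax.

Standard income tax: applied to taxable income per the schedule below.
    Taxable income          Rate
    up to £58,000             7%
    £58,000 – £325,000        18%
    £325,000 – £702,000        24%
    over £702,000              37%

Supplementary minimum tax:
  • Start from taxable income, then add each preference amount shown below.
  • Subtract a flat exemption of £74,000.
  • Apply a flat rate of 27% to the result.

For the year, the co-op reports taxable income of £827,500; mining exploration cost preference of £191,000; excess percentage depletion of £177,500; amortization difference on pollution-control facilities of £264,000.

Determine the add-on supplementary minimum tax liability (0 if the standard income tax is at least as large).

Supplementary minimum tax:
  Adjusted income: £827,500 + £191,000 + £177,500 + £264,000 = £1,460,000
  Less exemption £74,000 → base £1,386,000
  £1,386,000 × 27% = £374,220

Standard income tax:
  £58,000 × 7% = £4,060
  £267,000 × 18% = £48,060
  £377,000 × 24% = £90,480
  £125,500 × 37% = £46,435
  → £189,035

Excess of supplementary minimum tax over standard income tax: £374,220 − £189,035 = £185,185.

£185,185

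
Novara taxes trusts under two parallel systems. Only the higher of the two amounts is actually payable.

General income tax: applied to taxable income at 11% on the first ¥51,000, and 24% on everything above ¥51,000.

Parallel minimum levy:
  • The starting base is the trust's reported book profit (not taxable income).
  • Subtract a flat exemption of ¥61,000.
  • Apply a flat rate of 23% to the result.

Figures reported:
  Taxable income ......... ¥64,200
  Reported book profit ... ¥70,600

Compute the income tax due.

¥8,778

Parallel minimum levy:
  Base (reported book profit): ¥70,600
  Less exemption ¥61,000 → base ¥9,600
  ¥9,600 × 23% = ¥2,208

General income tax:
  ¥51,000 × 11% = ¥5,610
  ¥13,200 × 24% = ¥3,168
  → ¥8,778

¥8,778 > ¥2,208, so the general income tax governs.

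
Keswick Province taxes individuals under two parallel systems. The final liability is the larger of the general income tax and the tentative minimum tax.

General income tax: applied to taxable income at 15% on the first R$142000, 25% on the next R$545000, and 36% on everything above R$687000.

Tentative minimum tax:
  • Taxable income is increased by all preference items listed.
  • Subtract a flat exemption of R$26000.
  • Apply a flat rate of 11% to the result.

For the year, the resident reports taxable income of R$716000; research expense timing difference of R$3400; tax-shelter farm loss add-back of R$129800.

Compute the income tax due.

Tentative minimum tax:
  Adjusted income: R$716000 + R$3400 + R$129800 = R$849200
  Less exemption R$26000 → base R$823200
  R$823200 × 11% = R$90552

General income tax:
  R$142000 × 15% = R$21300
  R$545000 × 25% = R$136250
  R$29000 × 36% = R$10440
  → R$167990

R$167990 > R$90552, so the general income tax governs.

R$167990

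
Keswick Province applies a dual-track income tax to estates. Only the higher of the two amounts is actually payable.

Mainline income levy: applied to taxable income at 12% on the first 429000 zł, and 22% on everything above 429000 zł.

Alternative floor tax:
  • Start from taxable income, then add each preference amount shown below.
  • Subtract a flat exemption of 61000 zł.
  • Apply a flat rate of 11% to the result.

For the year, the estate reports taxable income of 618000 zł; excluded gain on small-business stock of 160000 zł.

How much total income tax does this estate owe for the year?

93060 zł

Alternative floor tax:
  Adjusted income: 618000 zł + 160000 zł = 778000 zł
  Less exemption 61000 zł → base 717000 zł
  717000 zł × 11% = 78870 zł

Mainline income levy:
  429000 zł × 12% = 51480 zł
  189000 zł × 22% = 41580 zł
  → 93060 zł

93060 zł > 78870 zł, so the mainline income levy governs.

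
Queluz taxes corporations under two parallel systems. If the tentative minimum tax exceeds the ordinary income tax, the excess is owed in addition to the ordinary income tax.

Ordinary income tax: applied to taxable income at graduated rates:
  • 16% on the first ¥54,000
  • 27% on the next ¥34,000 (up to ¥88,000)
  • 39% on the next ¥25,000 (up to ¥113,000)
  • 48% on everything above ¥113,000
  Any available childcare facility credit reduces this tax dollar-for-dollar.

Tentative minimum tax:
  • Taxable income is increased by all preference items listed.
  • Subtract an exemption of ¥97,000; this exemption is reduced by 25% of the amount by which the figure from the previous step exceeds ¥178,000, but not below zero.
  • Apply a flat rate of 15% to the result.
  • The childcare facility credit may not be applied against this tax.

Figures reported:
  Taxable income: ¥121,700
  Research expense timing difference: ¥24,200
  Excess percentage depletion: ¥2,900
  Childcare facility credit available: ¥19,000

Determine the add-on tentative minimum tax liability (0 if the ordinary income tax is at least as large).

¥0

Ordinary income tax:
  ¥54,000 × 16% = ¥8,640
  ¥34,000 × 27% = ¥9,180
  ¥25,000 × 39% = ¥9,750
  ¥8,700 × 48% = ¥4,176
  → ¥31,746
  Less childcare facility credit ¥19,000 → ¥12,746

Tentative minimum tax:
  Adjusted income: ¥121,700 + ¥24,200 + ¥2,900 = ¥148,800
  Exemption: ¥148,800 ≤ ¥178,000, so full ¥97,000 applies
  Base: ¥148,800 − ¥97,000 = ¥51,800
  ¥51,800 × 15% = ¥7,770

¥7,770 ≤ ¥12,746, so no add-on is due.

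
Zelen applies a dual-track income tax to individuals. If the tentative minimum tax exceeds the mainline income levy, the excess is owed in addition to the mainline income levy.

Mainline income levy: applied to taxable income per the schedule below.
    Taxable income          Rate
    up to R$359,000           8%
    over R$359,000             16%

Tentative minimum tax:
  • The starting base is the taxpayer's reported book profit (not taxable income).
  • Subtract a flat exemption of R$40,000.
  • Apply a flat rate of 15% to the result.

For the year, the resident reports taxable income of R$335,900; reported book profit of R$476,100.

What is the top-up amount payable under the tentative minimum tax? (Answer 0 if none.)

Tentative minimum tax:
  Base (reported book profit): R$476,100
  Less exemption R$40,000 → base R$436,100
  R$436,100 × 15% = R$65,415

Mainline income levy:
  R$335,900 × 8% = R$26,872

Excess of tentative minimum tax over mainline income levy: R$65,415 − R$26,872 = R$38,543.

R$38,543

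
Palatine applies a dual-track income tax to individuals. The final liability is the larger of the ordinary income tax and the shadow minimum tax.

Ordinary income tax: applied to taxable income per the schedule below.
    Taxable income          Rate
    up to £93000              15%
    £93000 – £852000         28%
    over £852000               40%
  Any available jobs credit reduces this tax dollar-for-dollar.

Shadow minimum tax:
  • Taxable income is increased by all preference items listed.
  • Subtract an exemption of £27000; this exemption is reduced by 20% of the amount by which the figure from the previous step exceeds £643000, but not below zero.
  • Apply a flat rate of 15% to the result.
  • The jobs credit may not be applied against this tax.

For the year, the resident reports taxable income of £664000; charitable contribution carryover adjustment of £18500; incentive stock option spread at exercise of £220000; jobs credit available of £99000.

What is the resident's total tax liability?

Ordinary income tax:
  £93000 × 15% = £13950
  £571000 × 28% = £159880
  → £173830
  Less jobs credit £99000 → £74830

Shadow minimum tax:
  Adjusted income: £664000 + £18500 + £220000 = £902500
  Exemption: 20% × (£902500 − £643000) = £51900 ≥ £27000, so the exemption is fully phased out
  Base: £902500 − £0 = £902500
  £902500 × 15% = £135375

£135375 > £74830, so the shadow minimum tax is the binding amount.

£135375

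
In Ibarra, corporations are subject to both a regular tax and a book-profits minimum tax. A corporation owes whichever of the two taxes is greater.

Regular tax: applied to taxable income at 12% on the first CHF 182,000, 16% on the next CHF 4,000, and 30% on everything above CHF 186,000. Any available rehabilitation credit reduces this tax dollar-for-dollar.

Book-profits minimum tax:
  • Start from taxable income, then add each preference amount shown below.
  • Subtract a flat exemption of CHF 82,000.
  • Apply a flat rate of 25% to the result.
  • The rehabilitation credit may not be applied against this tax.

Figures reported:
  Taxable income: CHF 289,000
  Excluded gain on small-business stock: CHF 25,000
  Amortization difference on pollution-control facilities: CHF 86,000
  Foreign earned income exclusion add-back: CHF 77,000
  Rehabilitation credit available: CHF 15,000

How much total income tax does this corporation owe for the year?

CHF 98,750

Book-profits minimum tax:
  Adjusted income: CHF 289,000 + CHF 25,000 + CHF 86,000 + CHF 77,000 = CHF 477,000
  Less exemption CHF 82,000 → base CHF 395,000
  CHF 395,000 × 25% = CHF 98,750

Regular tax:
  CHF 182,000 × 12% = CHF 21,840
  CHF 4,000 × 16% = CHF 640
  CHF 103,000 × 30% = CHF 30,900
  → CHF 53,380
  Less rehabilitation credit CHF 15,000 → CHF 38,380

CHF 98,750 > CHF 38,380, so the book-profits minimum tax is the binding amount.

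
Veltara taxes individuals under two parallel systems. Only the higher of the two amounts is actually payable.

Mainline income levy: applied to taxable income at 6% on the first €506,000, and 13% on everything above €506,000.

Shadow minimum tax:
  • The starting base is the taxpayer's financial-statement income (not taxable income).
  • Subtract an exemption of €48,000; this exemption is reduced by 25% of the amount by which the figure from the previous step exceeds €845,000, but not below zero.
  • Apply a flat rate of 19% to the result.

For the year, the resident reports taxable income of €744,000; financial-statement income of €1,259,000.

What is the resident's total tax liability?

Shadow minimum tax:
  Base (financial-statement income): €1,259,000
  Exemption: 25% × (€1,259,000 − €845,000) = €103,500 ≥ €48,000, so the exemption is fully phased out
  Base: €1,259,000 − €0 = €1,259,000
  €1,259,000 × 19% = €239,210

Mainline income levy:
  €506,000 × 6% = €30,360
  €238,000 × 13% = €30,940
  → €61,300

€239,210 > €61,300, so the shadow minimum tax is the binding amount.

€239,210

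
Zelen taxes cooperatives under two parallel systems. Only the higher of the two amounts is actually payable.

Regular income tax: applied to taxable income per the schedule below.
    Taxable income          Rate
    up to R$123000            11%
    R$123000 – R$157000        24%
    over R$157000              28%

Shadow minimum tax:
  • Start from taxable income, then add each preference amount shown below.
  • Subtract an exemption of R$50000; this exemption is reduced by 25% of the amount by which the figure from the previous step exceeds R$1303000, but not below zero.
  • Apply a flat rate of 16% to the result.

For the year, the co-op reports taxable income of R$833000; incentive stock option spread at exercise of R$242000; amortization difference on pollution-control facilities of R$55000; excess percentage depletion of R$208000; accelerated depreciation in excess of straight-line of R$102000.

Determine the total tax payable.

R$227880

Regular income tax:
  R$123000 × 11% = R$13530
  R$34000 × 24% = R$8160
  R$676000 × 28% = R$189280
  → R$210970

Shadow minimum tax:
  Adjusted income: R$833000 + R$242000 + R$55000 + R$208000 + R$102000 = R$1440000
  Exemption: R$50000 − 25% × (R$1440000 − R$1303000) = R$50000 − R$34250 = R$15750
  Base: R$1440000 − R$15750 = R$1424250
  R$1424250 × 16% = R$227880

R$227880 > R$210970, so the shadow minimum tax is the binding amount.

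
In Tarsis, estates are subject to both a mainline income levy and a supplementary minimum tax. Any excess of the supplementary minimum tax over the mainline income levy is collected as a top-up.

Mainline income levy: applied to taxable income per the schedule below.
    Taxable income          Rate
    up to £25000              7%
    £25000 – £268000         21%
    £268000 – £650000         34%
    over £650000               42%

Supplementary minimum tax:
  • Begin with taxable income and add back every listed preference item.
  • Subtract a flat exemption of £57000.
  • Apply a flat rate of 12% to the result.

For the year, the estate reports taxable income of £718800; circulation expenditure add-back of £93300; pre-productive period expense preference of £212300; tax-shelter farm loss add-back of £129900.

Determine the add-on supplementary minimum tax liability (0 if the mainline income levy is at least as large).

£0

Mainline income levy:
  £25000 × 7% = £1750
  £243000 × 21% = £51030
  £382000 × 34% = £129880
  £68800 × 42% = £28896
  → £211556

Supplementary minimum tax:
  Adjusted income: £718800 + £93300 + £212300 + £129900 = £1154300
  Less exemption £57000 → base £1097300
  £1097300 × 12% = £131676

£131676 ≤ £211556, so no add-on is due.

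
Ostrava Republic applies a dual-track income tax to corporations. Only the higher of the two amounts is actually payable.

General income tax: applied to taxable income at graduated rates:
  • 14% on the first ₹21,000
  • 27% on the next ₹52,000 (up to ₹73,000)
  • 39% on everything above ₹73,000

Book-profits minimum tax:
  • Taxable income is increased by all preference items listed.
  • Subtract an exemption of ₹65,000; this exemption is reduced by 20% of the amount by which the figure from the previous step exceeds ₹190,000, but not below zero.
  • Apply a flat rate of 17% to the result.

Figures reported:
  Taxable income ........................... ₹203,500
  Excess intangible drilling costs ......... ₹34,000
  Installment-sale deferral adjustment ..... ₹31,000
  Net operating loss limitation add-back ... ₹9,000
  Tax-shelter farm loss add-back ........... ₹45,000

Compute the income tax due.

General income tax:
  ₹21,000 × 14% = ₹2,940
  ₹52,000 × 27% = ₹14,040
  ₹130,500 × 39% = ₹50,895
  → ₹67,875

Book-profits minimum tax:
  Adjusted income: ₹203,500 + ₹34,000 + ₹31,000 + ₹9,000 + ₹45,000 = ₹322,500
  Exemption: ₹65,000 − 20% × (₹322,500 − ₹190,000) = ₹65,000 − ₹26,500 = ₹38,500
  Base: ₹322,500 − ₹38,500 = ₹284,000
  ₹284,000 × 17% = ₹48,280

₹67,875 > ₹48,280, so the general income tax governs.

₹67,875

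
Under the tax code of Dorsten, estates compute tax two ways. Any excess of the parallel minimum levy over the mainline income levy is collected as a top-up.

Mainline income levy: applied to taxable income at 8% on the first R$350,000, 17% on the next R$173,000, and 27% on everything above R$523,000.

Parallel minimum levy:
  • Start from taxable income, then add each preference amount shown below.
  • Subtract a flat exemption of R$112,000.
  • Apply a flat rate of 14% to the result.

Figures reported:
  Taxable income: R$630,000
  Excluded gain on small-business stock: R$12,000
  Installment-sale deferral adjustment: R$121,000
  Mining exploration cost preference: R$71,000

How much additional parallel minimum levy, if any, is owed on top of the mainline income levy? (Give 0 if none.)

Parallel minimum levy:
  Adjusted income: R$630,000 + R$12,000 + R$121,000 + R$71,000 = R$834,000
  Less exemption R$112,000 → base R$722,000
  R$722,000 × 14% = R$101,080

Mainline income levy:
  R$350,000 × 8% = R$28,000
  R$173,000 × 17% = R$29,410
  R$107,000 × 27% = R$28,890
  → R$86,300

Excess of parallel minimum levy over mainline income levy: R$101,080 − R$86,300 = R$14,780.

R$14,780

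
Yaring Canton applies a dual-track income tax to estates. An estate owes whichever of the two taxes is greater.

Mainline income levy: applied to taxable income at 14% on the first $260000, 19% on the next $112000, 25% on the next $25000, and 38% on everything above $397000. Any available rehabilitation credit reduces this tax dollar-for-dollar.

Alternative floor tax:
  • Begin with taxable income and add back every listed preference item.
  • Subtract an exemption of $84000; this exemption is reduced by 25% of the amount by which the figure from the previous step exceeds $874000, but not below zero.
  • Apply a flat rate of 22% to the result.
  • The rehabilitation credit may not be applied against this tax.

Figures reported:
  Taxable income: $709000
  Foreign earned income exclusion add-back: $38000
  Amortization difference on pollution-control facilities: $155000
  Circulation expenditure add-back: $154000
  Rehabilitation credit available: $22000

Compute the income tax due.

$223850

Mainline income levy:
  $260000 × 14% = $36400
  $112000 × 19% = $21280
  $25000 × 25% = $6250
  $312000 × 38% = $118560
  → $182490
  Less rehabilitation credit $22000 → $160490

Alternative floor tax:
  Adjusted income: $709000 + $38000 + $155000 + $154000 = $1056000
  Exemption: $84000 − 25% × ($1056000 − $874000) = $84000 − $45500 = $38500
  Base: $1056000 − $38500 = $1017500
  $1017500 × 22% = $223850

$223850 > $160490, so the alternative floor tax is the binding amount.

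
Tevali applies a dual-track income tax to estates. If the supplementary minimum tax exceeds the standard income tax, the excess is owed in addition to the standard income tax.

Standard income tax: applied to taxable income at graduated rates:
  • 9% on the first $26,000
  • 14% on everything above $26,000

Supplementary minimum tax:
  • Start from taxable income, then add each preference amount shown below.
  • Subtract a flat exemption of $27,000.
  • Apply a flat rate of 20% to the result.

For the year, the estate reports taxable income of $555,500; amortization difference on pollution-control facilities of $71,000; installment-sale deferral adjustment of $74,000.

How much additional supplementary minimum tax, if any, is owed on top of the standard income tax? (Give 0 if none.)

Standard income tax:
  $26,000 × 9% = $2,340
  $529,500 × 14% = $74,130
  → $76,470

Supplementary minimum tax:
  Adjusted income: $555,500 + $71,000 + $74,000 = $700,500
  Less exemption $27,000 → base $673,500
  $673,500 × 20% = $134,700

Excess of supplementary minimum tax over standard income tax: $134,700 − $76,470 = $58,230.

$58,230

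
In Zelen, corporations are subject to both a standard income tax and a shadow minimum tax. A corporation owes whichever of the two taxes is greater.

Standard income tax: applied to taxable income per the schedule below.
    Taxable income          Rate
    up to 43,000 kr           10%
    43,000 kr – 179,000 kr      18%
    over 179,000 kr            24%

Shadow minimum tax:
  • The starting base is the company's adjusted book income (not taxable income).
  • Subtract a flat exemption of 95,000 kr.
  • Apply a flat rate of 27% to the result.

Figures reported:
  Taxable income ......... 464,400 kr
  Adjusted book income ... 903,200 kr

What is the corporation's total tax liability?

Shadow minimum tax:
  Base (adjusted book income): 903,200 kr
  Less exemption 95,000 kr → base 808,200 kr
  808,200 kr × 27% = 218,214 kr

Standard income tax:
  43,000 kr × 10% = 4,300 kr
  136,000 kr × 18% = 24,480 kr
  285,400 kr × 24% = 68,496 kr
  → 97,276 kr

218,214 kr > 97,276 kr, so the shadow minimum tax is the binding amount.

218,214 kr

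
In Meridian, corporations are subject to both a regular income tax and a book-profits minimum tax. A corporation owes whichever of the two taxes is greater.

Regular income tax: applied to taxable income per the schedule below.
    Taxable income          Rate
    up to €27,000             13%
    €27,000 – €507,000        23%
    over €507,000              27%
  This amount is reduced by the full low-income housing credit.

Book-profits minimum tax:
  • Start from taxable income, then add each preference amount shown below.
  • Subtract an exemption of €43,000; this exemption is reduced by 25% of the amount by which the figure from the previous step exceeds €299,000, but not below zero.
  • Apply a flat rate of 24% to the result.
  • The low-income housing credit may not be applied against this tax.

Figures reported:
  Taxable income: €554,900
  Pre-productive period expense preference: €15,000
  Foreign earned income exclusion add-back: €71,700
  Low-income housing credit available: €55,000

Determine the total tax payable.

Regular income tax:
  €27,000 × 13% = €3,510
  €480,000 × 23% = €110,400
  €47,900 × 27% = €12,933
  → €126,843
  Less low-income housing credit €55,000 → €71,843

Book-profits minimum tax:
  Adjusted income: €554,900 + €15,000 + €71,700 = €641,600
  Exemption: 25% × (€641,600 − €299,000) = €85,650 ≥ €43,000, so the exemption is fully phased out
  Base: €641,600 − €0 = €641,600
  €641,600 × 24% = €153,984

€153,984 > €71,843, so the book-profits minimum tax is the binding amount.

€153,984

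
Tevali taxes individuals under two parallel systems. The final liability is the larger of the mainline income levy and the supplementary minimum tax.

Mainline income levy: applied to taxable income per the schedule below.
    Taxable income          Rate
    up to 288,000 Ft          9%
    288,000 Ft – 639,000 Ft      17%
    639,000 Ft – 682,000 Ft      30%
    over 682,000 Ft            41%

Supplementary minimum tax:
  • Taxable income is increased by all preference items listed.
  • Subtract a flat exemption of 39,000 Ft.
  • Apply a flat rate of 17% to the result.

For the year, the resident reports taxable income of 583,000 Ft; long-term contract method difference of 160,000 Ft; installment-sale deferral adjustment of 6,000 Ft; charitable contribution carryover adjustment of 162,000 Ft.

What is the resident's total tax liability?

148,240 Ft

Supplementary minimum tax:
  Adjusted income: 583,000 Ft + 160,000 Ft + 6,000 Ft + 162,000 Ft = 911,000 Ft
  Less exemption 39,000 Ft → base 872,000 Ft
  872,000 Ft × 17% = 148,240 Ft

Mainline income levy:
  288,000 Ft × 9% = 25,920 Ft
  295,000 Ft × 17% = 50,150 Ft
  → 76,070 Ft

148,240 Ft > 76,070 Ft, so the supplementary minimum tax is the binding amount.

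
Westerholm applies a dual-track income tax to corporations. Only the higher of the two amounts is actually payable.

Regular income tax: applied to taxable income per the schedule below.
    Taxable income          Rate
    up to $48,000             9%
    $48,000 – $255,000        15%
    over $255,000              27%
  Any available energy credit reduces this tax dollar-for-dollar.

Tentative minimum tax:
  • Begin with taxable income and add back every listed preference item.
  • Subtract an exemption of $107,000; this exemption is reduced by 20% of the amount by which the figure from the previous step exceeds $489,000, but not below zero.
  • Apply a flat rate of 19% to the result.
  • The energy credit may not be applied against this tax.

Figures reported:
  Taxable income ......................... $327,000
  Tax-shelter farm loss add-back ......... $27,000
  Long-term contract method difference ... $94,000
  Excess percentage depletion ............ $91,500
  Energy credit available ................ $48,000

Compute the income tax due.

Tentative minimum tax:
  Adjusted income: $327,000 + $27,000 + $94,000 + $91,500 = $539,500
  Exemption: $107,000 − 20% × ($539,500 − $489,000) = $107,000 − $10,100 = $96,900
  Base: $539,500 − $96,900 = $442,600
  $442,600 × 19% = $84,094

Regular income tax:
  $48,000 × 9% = $4,320
  $207,000 × 15% = $31,050
  $72,000 × 27% = $19,440
  → $54,810
  Less energy credit $48,000 → $6,810

$84,094 > $6,810, so the tentative minimum tax is the binding amount.

$84,094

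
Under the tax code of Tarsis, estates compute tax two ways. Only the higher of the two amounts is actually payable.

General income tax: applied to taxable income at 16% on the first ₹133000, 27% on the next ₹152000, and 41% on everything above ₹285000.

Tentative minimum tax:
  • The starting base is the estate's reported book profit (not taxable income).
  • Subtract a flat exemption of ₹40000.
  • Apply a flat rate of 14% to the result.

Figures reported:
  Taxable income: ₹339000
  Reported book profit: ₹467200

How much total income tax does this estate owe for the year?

General income tax:
  ₹133000 × 16% = ₹21280
  ₹152000 × 27% = ₹41040
  ₹54000 × 41% = ₹22140
  → ₹84460

Tentative minimum tax:
  Base (reported book profit): ₹467200
  Less exemption ₹40000 → base ₹427200
  ₹427200 × 14% = ₹59808

₹84460 > ₹59808, so the general income tax governs.

₹84460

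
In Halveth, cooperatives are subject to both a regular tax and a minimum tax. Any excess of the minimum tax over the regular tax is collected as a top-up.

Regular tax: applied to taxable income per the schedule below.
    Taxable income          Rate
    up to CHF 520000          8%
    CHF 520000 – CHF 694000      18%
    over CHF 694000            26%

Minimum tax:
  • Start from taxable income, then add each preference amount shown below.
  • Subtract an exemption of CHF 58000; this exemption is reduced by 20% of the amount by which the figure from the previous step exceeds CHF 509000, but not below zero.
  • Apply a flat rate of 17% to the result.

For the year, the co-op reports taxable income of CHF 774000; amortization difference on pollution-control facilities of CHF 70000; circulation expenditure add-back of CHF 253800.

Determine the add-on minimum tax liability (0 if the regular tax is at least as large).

CHF 92906

Regular tax:
  CHF 520000 × 8% = CHF 41600
  CHF 174000 × 18% = CHF 31320
  CHF 80000 × 26% = CHF 20800
  → CHF 93720

Minimum tax:
  Adjusted income: CHF 774000 + CHF 70000 + CHF 253800 = CHF 1097800
  Exemption: 20% × (CHF 1097800 − CHF 509000) = CHF 117760 ≥ CHF 58000, so the exemption is fully phased out
  Base: CHF 1097800 − CHF 0 = CHF 1097800
  CHF 1097800 × 17% = CHF 186626

Excess of minimum tax over regular tax: CHF 186626 − CHF 93720 = CHF 92906.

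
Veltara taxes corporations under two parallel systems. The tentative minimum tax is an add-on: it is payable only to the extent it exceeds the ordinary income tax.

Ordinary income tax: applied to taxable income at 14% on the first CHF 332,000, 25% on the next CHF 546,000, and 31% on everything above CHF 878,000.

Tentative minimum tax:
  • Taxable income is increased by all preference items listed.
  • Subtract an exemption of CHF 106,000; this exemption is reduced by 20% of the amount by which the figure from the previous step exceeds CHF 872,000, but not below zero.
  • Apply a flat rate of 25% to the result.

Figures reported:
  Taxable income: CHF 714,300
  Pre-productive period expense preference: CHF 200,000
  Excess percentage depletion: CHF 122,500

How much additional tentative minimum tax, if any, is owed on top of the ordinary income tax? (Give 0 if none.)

CHF 98,885

Ordinary income tax:
  CHF 332,000 × 14% = CHF 46,480
  CHF 382,300 × 25% = CHF 95,575
  → CHF 142,055

Tentative minimum tax:
  Adjusted income: CHF 714,300 + CHF 200,000 + CHF 122,500 = CHF 1,036,800
  Exemption: CHF 106,000 − 20% × (CHF 1,036,800 − CHF 872,000) = CHF 106,000 − CHF 32,960 = CHF 73,040
  Base: CHF 1,036,800 − CHF 73,040 = CHF 963,760
  CHF 963,760 × 25% = CHF 240,940

Excess of tentative minimum tax over ordinary income tax: CHF 240,940 − CHF 142,055 = CHF 98,885.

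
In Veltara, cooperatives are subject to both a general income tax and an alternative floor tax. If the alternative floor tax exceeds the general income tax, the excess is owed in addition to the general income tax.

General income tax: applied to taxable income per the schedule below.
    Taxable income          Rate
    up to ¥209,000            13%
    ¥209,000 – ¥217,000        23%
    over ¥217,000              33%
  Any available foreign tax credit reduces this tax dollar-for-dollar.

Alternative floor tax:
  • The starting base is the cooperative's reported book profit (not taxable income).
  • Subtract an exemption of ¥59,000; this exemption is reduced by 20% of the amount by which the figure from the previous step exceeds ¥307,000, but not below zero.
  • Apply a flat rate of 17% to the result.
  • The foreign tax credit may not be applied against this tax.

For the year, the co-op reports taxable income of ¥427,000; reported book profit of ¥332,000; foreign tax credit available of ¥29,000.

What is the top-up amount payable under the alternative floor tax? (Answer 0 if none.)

Alternative floor tax:
  Base (reported book profit): ¥332,000
  Exemption: ¥59,000 − 20% × (¥332,000 − ¥307,000) = ¥59,000 − ¥5,000 = ¥54,000
  Base: ¥332,000 − ¥54,000 = ¥278,000
  ¥278,000 × 17% = ¥47,260

General income tax:
  ¥209,000 × 13% = ¥27,170
  ¥8,000 × 23% = ¥1,840
  ¥210,000 × 33% = ¥69,300
  → ¥98,310
  Less foreign tax credit ¥29,000 → ¥69,310

¥47,260 ≤ ¥69,310, so no add-on is due.

¥0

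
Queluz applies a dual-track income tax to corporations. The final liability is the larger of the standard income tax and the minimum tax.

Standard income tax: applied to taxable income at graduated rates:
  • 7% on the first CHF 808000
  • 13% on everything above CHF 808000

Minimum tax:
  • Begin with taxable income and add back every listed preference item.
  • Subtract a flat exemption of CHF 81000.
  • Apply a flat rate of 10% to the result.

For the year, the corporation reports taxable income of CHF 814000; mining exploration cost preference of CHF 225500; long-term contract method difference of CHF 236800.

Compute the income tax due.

Standard income tax:
  CHF 808000 × 7% = CHF 56560
  CHF 6000 × 13% = CHF 780
  → CHF 57340

Minimum tax:
  Adjusted income: CHF 814000 + CHF 225500 + CHF 236800 = CHF 1276300
  Less exemption CHF 81000 → base CHF 1195300
  CHF 1195300 × 10% = CHF 119530

CHF 119530 > CHF 57340, so the minimum tax is the binding amount.

CHF 119530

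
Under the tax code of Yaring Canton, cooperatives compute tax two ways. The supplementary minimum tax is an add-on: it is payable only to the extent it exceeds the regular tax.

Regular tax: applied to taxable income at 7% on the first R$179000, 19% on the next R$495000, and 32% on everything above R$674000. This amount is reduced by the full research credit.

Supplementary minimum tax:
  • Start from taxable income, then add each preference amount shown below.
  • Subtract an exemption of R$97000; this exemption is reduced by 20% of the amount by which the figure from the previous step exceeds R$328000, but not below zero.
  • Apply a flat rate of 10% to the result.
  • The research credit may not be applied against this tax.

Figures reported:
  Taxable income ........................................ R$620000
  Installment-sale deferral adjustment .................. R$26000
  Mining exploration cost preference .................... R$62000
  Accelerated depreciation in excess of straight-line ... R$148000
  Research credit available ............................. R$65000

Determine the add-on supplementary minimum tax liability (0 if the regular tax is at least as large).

Supplementary minimum tax:
  Adjusted income: R$620000 + R$26000 + R$62000 + R$148000 = R$856000
  Exemption: 20% × (R$856000 − R$328000) = R$105600 ≥ R$97000, so the exemption is fully phased out
  Base: R$856000 − R$0 = R$856000
  R$856000 × 10% = R$85600

Regular tax:
  R$179000 × 7% = R$12530
  R$441000 × 19% = R$83790
  → R$96320
  Less research credit R$65000 → R$31320

Excess of supplementary minimum tax over regular tax: R$85600 − R$31320 = R$54280.

R$54280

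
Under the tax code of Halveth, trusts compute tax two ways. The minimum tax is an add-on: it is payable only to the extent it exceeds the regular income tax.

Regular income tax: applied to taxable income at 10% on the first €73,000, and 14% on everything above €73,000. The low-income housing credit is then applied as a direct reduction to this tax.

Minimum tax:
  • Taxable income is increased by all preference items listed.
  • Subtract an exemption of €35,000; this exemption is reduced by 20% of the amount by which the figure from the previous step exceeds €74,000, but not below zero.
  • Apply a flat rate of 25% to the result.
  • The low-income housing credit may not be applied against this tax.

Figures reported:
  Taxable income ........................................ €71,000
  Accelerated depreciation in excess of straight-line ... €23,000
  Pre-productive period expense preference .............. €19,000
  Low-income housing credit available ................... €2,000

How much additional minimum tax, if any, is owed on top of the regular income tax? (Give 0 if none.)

€16,350

Minimum tax:
  Adjusted income: €71,000 + €23,000 + €19,000 = €113,000
  Exemption: €35,000 − 20% × (€113,000 − €74,000) = €35,000 − €7,800 = €27,200
  Base: €113,000 − €27,200 = €85,800
  €85,800 × 25% = €21,450

Regular income tax:
  €71,000 × 10% = €7,100
  Less low-income housing credit €2,000 → €5,100

Excess of minimum tax over regular income tax: €21,450 − €5,100 = €16,350.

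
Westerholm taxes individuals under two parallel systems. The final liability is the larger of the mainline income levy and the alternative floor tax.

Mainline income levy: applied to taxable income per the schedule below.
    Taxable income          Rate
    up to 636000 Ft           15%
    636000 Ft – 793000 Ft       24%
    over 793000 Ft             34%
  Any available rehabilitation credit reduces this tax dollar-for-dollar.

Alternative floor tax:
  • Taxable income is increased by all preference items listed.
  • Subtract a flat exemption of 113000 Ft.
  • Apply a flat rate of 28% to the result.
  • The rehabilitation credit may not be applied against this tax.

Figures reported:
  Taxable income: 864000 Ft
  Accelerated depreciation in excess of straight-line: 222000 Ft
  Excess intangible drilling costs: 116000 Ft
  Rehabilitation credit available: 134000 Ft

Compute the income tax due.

Mainline income levy:
  636000 Ft × 15% = 95400 Ft
  157000 Ft × 24% = 37680 Ft
  71000 Ft × 34% = 24140 Ft
  → 157220 Ft
  Less rehabilitation credit 134000 Ft → 23220 Ft

Alternative floor tax:
  Adjusted income: 864000 Ft + 222000 Ft + 116000 Ft = 1202000 Ft
  Less exemption 113000 Ft → base 1089000 Ft
  1089000 Ft × 28% = 304920 Ft

304920 Ft > 23220 Ft, so the alternative floor tax is the binding amount.

304920 Ft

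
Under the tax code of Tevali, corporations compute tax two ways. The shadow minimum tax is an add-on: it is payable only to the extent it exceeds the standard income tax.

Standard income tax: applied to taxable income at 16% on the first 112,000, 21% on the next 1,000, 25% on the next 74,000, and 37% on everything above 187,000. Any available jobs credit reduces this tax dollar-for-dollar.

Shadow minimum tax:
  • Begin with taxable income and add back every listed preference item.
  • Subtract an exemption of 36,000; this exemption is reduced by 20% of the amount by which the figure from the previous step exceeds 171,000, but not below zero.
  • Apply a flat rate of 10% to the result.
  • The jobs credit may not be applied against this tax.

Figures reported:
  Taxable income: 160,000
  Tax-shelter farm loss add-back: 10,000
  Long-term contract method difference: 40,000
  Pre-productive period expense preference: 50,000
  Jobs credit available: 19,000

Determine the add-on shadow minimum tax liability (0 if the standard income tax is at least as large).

13,300

Shadow minimum tax:
  Adjusted income: 160,000 + 10,000 + 40,000 + 50,000 = 260,000
  Exemption: 36,000 − 20% × (260,000 − 171,000) = 36,000 − 17,800 = 18,200
  Base: 260,000 − 18,200 = 241,800
  241,800 × 10% = 24,180

Standard income tax:
  112,000 × 16% = 17,920
  1,000 × 21% = 210
  47,000 × 25% = 11,750
  → 29,880
  Less jobs credit 19,000 → 10,880

Excess of shadow minimum tax over standard income tax: 24,180 − 10,880 = 13,300.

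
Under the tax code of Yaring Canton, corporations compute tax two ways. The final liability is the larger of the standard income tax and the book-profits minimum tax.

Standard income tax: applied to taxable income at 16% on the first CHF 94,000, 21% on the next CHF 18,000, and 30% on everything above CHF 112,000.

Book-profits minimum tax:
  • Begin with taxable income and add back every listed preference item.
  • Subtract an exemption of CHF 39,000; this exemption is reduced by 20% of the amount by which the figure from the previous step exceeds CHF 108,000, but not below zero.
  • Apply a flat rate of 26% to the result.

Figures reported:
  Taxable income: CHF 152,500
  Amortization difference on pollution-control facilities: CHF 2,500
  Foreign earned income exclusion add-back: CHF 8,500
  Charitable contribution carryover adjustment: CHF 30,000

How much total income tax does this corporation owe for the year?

CHF 44,616

Book-profits minimum tax:
  Adjusted income: CHF 152,500 + CHF 2,500 + CHF 8,500 + CHF 30,000 = CHF 193,500
  Exemption: CHF 39,000 − 20% × (CHF 193,500 − CHF 108,000) = CHF 39,000 − CHF 17,100 = CHF 21,900
  Base: CHF 193,500 − CHF 21,900 = CHF 171,600
  CHF 171,600 × 26% = CHF 44,616

Standard income tax:
  CHF 94,000 × 16% = CHF 15,040
  CHF 18,000 × 21% = CHF 3,780
  CHF 40,500 × 30% = CHF 12,150
  → CHF 30,970

CHF 44,616 > CHF 30,970, so the book-profits minimum tax is the binding amount.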